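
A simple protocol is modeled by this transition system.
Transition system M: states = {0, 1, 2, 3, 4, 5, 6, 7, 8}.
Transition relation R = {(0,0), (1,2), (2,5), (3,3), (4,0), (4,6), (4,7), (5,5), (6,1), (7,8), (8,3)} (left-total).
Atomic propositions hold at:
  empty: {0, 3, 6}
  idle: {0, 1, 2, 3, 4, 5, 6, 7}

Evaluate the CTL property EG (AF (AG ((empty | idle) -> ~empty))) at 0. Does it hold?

Sat(empty | idle) = {0, 1, 2, 3, 4, 5, 6, 7}
Sat(~empty) = {1, 2, 4, 5, 7, 8}
Sat((empty | idle) -> ~empty) = {1, 2, 4, 5, 7, 8}
AG ((empty | idle) -> ~empty): greatest fixpoint, start Z0 = {1, 2, 4, 5, 7, 8}, keep only states in Sat with every successor in Z. Z1 = {1, 2, 5, 7}; Z2 = {1, 2, 5}; fixed.
Sat(AG ((empty | idle) -> ~empty)) = {1, 2, 5}
AF (AG ((empty | idle) -> ~empty)): least fixpoint, start Z0 = {1, 2, 5}, add states with every successor in Z. Z1 = {1, 2, 5, 6}; fixed.
Sat(AF (AG ((empty | idle) -> ~empty))) = {1, 2, 5, 6}
EG (AF (AG ((empty | idle) -> ~empty))): greatest fixpoint, start Z0 = {1, 2, 5, 6}, keep only states in Sat with some successor in Z. Already a fixed point.
Sat(EG (AF (AG ((empty | idle) -> ~empty)))) = {1, 2, 5, 6}
0 ∉ Sat(EG (AF (AG ((empty | idle) -> ~empty)))) = {1, 2, 5, 6}, so the formula does not hold at 0.

No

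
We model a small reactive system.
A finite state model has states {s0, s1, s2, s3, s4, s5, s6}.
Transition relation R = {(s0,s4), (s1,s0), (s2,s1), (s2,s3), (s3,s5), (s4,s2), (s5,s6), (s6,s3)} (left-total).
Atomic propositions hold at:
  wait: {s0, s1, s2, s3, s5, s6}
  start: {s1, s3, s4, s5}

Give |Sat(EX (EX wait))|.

6

Sat(EX wait) = {s : some successor in {s0, s1, s2, s3, s5, s6}} = {s1, s2, s3, s4, s5, s6}
Sat(EX (EX wait)) = {s : some successor in {s1, s2, s3, s4, s5, s6}} = {s0, s2, s3, s4, s5, s6}
|Sat(EX (EX wait))| = |{s0, s2, s3, s4, s5, s6}| = 6.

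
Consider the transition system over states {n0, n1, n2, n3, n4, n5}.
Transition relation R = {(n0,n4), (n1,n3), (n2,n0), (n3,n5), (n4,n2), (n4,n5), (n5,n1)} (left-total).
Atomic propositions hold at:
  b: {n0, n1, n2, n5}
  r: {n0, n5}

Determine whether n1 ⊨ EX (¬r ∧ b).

Sat(¬r) = {n1, n2, n3, n4}
Sat(¬r ∧ b) = {n1, n2}
Sat(EX (¬r ∧ b)) = {s : some successor in {n1, n2}} = {n4, n5}
n1 ∉ Sat(EX (¬r ∧ b)) = {n4, n5}, so the formula does not hold at n1.

No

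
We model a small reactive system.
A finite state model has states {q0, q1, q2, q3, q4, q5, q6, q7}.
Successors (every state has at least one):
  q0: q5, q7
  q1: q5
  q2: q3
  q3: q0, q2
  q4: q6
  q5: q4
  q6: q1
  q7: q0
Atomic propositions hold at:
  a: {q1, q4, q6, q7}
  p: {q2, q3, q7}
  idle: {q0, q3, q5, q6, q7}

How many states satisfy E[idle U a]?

E[idle U a]: least fixpoint, start Z0 = Sat(a) = {q1, q4, q6, q7}, add states in Sat(idle) with some successor in Z. Z1 = {q0, q1, q4, q5, q6, q7}; Z2 = {q0, q1, q3, q4, q5, q6, q7}; fixed.
Sat(E[idle U a]) = {q0, q1, q3, q4, q5, q6, q7}
|Sat(E[idle U a])| = |{q0, q1, q3, q4, q5, q6, q7}| = 7.

7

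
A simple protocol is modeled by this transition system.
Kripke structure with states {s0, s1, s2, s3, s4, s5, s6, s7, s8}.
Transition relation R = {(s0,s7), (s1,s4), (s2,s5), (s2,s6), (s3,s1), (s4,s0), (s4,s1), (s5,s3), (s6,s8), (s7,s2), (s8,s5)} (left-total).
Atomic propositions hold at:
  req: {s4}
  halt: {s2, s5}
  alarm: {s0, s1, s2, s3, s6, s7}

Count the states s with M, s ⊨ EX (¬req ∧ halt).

Sat(¬req) = {s0, s1, s2, s3, s5, s6, s7, s8}
Sat(¬req ∧ halt) = {s2, s5}
Sat(EX (¬req ∧ halt)) = {s : some successor in {s2, s5}} = {s2, s7, s8}
|Sat(EX (¬req ∧ halt))| = |{s2, s7, s8}| = 3.

3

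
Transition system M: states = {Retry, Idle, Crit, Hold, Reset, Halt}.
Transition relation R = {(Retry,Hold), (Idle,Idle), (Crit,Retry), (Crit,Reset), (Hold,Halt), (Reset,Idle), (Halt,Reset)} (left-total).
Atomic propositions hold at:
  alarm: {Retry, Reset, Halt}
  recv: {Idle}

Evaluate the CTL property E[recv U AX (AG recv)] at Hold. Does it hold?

AG recv: greatest fixpoint, start Z0 = {Idle}, keep only states in Sat with every successor in Z. Already a fixed point.
Sat(AG recv) = {Idle}
Sat(AX (AG recv)) = {s : every successor in {Idle}} = {Idle, Reset}
E[recv U AX (AG recv)]: least fixpoint, start Z0 = Sat(AX (AG recv)) = {Idle, Reset}, add states in Sat(recv) with some successor in Z. Already a fixed point.
Sat(E[recv U AX (AG recv)]) = {Idle, Reset}
Hold ∉ Sat(E[recv U AX (AG recv)]) = {Idle, Reset}, so the formula does not hold at Hold.

No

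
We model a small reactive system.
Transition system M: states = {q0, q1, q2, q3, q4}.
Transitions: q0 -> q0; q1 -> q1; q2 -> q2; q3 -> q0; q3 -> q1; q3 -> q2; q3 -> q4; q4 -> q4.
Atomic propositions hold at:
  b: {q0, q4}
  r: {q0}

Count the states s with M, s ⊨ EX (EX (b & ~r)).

2

Sat(~r) = {q1, q2, q3, q4}
Sat(b & ~r) = {q4}
Sat(EX (b & ~r)) = {s : some successor in {q4}} = {q3, q4}
Sat(EX (EX (b & ~r))) = {s : some successor in {q3, q4}} = {q3, q4}
|Sat(EX (EX (b & ~r)))| = |{q3, q4}| = 2.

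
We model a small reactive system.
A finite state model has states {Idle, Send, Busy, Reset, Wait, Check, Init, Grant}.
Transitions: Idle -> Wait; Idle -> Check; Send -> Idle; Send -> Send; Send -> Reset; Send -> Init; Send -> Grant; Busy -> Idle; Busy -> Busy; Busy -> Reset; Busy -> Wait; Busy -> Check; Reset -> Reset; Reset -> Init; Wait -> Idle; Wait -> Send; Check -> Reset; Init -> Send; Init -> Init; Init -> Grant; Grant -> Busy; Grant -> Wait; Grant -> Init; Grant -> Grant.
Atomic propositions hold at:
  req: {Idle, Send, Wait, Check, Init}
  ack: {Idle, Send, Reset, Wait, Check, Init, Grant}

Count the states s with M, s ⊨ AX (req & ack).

Sat(req & ack) = {Idle, Send, Wait, Check, Init}
Sat(AX (req & ack)) = {s : every successor in {Idle, Send, Wait, Check, Init}} = {Idle, Wait}
|Sat(AX (req & ack))| = |{Idle, Wait}| = 2.

2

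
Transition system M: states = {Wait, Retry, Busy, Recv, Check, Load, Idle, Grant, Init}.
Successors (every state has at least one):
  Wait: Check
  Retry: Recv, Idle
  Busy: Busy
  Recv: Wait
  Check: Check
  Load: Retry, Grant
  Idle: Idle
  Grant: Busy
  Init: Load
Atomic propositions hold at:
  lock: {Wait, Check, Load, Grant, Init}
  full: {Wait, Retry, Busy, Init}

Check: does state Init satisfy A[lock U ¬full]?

Sat(¬full) = {Recv, Check, Load, Idle, Grant}
A[lock U ¬full]: least fixpoint, start Z0 = Sat(¬full) = {Recv, Check, Load, Idle, Grant}, add states in Sat(lock) with every successor in Z. Z1 = {Wait, Recv, Check, Load, Idle, Grant, Init}; fixed.
Sat(A[lock U ¬full]) = {Wait, Recv, Check, Load, Idle, Grant, Init}
Init ∈ Sat(A[lock U ¬full]) = {Wait, Recv, Check, Load, Idle, Grant, Init}, so the formula holds at Init.

Yes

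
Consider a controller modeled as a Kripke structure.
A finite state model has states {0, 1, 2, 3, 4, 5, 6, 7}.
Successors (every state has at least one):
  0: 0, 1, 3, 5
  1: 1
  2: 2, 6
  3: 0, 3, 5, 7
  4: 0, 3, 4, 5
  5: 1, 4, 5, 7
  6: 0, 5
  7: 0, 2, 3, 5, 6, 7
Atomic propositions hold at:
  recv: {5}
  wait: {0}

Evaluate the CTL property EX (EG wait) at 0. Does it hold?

EG wait: greatest fixpoint, start Z0 = {0}, keep only states in Sat with some successor in Z. Already a fixed point.
Sat(EG wait) = {0}
Sat(EX (EG wait)) = {s : some successor in {0}} = {0, 3, 4, 6, 7}
0 ∈ Sat(EX (EG wait)) = {0, 3, 4, 6, 7}, so the formula holds at 0.

Yes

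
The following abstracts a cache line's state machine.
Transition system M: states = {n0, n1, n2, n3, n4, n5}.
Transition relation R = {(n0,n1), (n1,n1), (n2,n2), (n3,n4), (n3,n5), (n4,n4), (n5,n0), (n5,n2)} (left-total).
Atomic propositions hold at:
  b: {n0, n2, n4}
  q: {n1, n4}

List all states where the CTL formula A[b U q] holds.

A[b U q]: least fixpoint, start Z0 = Sat(q) = {n1, n4}, add states in Sat(b) with every successor in Z. Z1 = {n0, n1, n4}; fixed.
Sat(A[b U q]) = {n0, n1, n4}

{n0, n1, n4}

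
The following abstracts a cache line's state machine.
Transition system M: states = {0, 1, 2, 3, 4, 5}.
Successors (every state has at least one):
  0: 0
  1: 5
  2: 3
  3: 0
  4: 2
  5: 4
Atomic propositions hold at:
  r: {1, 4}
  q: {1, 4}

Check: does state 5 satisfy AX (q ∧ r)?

Sat(q ∧ r) = {1, 4}
Sat(AX (q ∧ r)) = {s : every successor in {1, 4}} = {5}
5 ∈ Sat(AX (q ∧ r)) = {5}, so the formula holds at 5.

Yes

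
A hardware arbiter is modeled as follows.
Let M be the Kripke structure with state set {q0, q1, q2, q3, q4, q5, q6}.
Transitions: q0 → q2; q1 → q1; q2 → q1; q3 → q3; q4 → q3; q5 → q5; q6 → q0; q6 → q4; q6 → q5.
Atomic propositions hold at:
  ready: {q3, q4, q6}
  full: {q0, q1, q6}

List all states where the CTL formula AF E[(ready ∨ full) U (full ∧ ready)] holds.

Sat(ready ∨ full) = {q0, q1, q3, q4, q6}
Sat(full ∧ ready) = {q6}
E[(ready ∨ full) U (full ∧ ready)]: least fixpoint, start Z0 = Sat((full ∧ ready)) = {q6}, add states in Sat(ready ∨ full) with some successor in Z. Already a fixed point.
Sat(E[(ready ∨ full) U (full ∧ ready)]) = {q6}
AF E[(ready ∨ full) U (full ∧ ready)]: least fixpoint, start Z0 = {q6}, add states with every successor in Z. Already a fixed point.
Sat(AF E[(ready ∨ full) U (full ∧ ready)]) = {q6}

{q6}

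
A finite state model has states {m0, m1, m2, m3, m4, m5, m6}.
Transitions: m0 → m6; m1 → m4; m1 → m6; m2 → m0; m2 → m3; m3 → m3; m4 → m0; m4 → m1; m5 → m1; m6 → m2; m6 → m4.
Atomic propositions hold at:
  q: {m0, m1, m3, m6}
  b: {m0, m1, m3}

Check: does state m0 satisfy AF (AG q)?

AG q: greatest fixpoint, start Z0 = {m0, m1, m3, m6}, keep only states in Sat with every successor in Z. Z1 = {m0, m3}; Z2 = {m3}; fixed.
Sat(AG q) = {m3}
AF (AG q): least fixpoint, start Z0 = {m3}, add states with every successor in Z. Already a fixed point.
Sat(AF (AG q)) = {m3}
m0 ∉ Sat(AF (AG q)) = {m3}, so the formula does not hold at m0.

No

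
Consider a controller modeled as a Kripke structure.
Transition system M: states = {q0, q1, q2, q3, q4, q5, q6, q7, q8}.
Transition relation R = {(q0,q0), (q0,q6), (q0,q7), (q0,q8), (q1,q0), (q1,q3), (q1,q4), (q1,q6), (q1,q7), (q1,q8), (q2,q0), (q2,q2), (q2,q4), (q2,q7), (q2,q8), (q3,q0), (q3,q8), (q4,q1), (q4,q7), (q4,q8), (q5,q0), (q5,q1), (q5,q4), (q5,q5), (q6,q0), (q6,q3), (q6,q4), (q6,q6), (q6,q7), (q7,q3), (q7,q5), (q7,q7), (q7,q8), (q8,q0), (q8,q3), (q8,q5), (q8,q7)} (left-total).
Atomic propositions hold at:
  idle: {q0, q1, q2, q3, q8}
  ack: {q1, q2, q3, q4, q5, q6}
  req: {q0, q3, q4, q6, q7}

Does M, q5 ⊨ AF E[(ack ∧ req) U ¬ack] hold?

Sat(ack ∧ req) = {q3, q4, q6}
Sat(¬ack) = {q0, q7, q8}
E[(ack ∧ req) U ¬ack]: least fixpoint, start Z0 = Sat(¬ack) = {q0, q7, q8}, add states in Sat(ack ∧ req) with some successor in Z. Z1 = {q0, q3, q4, q6, q7, q8}; fixed.
Sat(E[(ack ∧ req) U ¬ack]) = {q0, q3, q4, q6, q7, q8}
AF E[(ack ∧ req) U ¬ack]: least fixpoint, start Z0 = {q0, q3, q4, q6, q7, q8}, add states with every successor in Z. Z1 = {q0, q1, q3, q4, q6, q7, q8}; fixed.
Sat(AF E[(ack ∧ req) U ¬ack]) = {q0, q1, q3, q4, q6, q7, q8}
q5 ∉ Sat(AF E[(ack ∧ req) U ¬ack]) = {q0, q1, q3, q4, q6, q7, q8}, so the formula does not hold at q5.

No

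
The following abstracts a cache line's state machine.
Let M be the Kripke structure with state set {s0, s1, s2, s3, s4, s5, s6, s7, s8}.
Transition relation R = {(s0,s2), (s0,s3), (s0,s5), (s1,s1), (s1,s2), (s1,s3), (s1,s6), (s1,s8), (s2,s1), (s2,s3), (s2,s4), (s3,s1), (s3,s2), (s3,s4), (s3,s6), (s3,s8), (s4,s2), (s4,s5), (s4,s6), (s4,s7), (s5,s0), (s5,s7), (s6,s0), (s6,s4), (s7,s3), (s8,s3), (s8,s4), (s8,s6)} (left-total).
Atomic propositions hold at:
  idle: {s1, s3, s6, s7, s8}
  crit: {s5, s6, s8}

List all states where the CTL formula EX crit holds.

{s0, s1, s3, s4, s8}

Sat(EX crit) = {s : some successor in {s5, s6, s8}} = {s0, s1, s3, s4, s8}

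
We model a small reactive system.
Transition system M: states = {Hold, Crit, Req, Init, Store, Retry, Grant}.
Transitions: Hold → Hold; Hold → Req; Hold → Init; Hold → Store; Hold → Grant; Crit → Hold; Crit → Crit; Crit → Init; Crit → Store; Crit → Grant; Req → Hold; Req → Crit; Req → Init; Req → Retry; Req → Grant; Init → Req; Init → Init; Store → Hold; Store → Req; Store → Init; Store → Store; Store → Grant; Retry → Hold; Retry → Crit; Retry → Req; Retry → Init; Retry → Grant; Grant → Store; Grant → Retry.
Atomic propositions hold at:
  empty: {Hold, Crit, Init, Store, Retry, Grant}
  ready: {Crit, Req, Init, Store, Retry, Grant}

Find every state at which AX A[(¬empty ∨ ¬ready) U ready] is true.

Sat(¬empty) = {Req}
Sat(¬ready) = {Hold}
Sat(¬empty ∨ ¬ready) = {Hold, Req}
A[(¬empty ∨ ¬ready) U ready]: least fixpoint, start Z0 = Sat(ready) = {Crit, Req, Init, Store, Retry, Grant}, add states in Sat(¬empty ∨ ¬ready) with every successor in Z. Already a fixed point.
Sat(A[(¬empty ∨ ¬ready) U ready]) = {Crit, Req, Init, Store, Retry, Grant}
Sat(AX A[(¬empty ∨ ¬ready) U ready]) = {s : every successor in {Crit, Req, Init, Store, Retry, Grant}} = {Init, Grant}

{Init, Grant}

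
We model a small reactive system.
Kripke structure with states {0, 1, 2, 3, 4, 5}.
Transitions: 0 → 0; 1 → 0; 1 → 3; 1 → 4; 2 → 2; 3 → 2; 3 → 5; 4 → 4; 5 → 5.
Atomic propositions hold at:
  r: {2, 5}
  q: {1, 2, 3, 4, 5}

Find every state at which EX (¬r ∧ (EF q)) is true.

Sat(¬r) = {0, 1, 3, 4}
EF q: least fixpoint, start Z0 = {1, 2, 3, 4, 5}, add states with some successor in Z. Already a fixed point.
Sat(EF q) = {1, 2, 3, 4, 5}
Sat(¬r ∧ (EF q)) = {1, 3, 4}
Sat(EX (¬r ∧ (EF q))) = {s : some successor in {1, 3, 4}} = {1, 4}

{1, 4}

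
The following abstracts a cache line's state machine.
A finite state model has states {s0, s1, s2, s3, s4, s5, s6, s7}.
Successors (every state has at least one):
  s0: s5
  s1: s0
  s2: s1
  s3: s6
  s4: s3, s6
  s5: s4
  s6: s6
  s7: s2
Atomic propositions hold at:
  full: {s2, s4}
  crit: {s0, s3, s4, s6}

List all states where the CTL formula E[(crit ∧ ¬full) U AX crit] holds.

{s0, s1, s3, s4, s5, s6}

Sat(¬full) = {s0, s1, s3, s5, s6, s7}
Sat(crit ∧ ¬full) = {s0, s3, s6}
Sat(AX crit) = {s : every successor in {s0, s3, s4, s6}} = {s1, s3, s4, s5, s6}
E[(crit ∧ ¬full) U AX crit]: least fixpoint, start Z0 = Sat(AX crit) = {s1, s3, s4, s5, s6}, add states in Sat(crit ∧ ¬full) with some successor in Z. Z1 = {s0, s1, s3, s4, s5, s6}; fixed.
Sat(E[(crit ∧ ¬full) U AX crit]) = {s0, s1, s3, s4, s5, s6}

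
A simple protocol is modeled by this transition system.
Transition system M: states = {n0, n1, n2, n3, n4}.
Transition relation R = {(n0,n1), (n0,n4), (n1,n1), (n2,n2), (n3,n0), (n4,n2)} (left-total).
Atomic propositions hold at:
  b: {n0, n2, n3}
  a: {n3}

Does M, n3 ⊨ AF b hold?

AF b: least fixpoint, start Z0 = {n0, n2, n3}, add states with every successor in Z. Z1 = {n0, n2, n3, n4}; fixed.
Sat(AF b) = {n0, n2, n3, n4}
n3 ∈ Sat(AF b) = {n0, n2, n3, n4}, so the formula holds at n3.

Yes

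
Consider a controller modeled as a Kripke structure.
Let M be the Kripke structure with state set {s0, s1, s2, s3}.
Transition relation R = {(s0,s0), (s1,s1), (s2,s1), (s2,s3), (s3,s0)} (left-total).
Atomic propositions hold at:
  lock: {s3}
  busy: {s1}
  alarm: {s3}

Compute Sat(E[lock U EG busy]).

{s1}

EG busy: greatest fixpoint, start Z0 = {s1}, keep only states in Sat with some successor in Z. Already a fixed point.
Sat(EG busy) = {s1}
E[lock U EG busy]: least fixpoint, start Z0 = Sat(EG busy) = {s1}, add states in Sat(lock) with some successor in Z. Already a fixed point.
Sat(E[lock U EG busy]) = {s1}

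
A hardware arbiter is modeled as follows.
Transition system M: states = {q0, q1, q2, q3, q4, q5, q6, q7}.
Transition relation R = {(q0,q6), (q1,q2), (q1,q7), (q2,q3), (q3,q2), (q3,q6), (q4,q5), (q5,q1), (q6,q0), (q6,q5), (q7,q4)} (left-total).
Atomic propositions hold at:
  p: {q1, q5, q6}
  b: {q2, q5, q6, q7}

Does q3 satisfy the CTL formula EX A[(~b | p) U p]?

Sat(~b) = {q0, q1, q3, q4}
Sat(~b | p) = {q0, q1, q3, q4, q5, q6}
A[(~b | p) U p]: least fixpoint, start Z0 = Sat(p) = {q1, q5, q6}, add states in Sat(~b | p) with every successor in Z. Z1 = {q0, q1, q4, q5, q6}; fixed.
Sat(A[(~b | p) U p]) = {q0, q1, q4, q5, q6}
Sat(EX A[(~b | p) U p]) = {s : some successor in {q0, q1, q4, q5, q6}} = {q0, q3, q4, q5, q6, q7}
q3 ∈ Sat(EX A[(~b | p) U p]) = {q0, q3, q4, q5, q6, q7}, so the formula holds at q3.

Yes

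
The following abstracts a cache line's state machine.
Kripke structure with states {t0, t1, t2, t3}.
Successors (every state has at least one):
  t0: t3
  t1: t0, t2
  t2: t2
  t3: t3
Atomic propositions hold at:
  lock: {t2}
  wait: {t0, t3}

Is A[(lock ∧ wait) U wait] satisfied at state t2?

No

Sat(lock ∧ wait) = ∅
A[(lock ∧ wait) U wait]: least fixpoint, start Z0 = Sat(wait) = {t0, t3}, add states in Sat(lock ∧ wait) with every successor in Z. Already a fixed point.
Sat(A[(lock ∧ wait) U wait]) = {t0, t3}
t2 ∉ Sat(A[(lock ∧ wait) U wait]) = {t0, t3}, so the formula does not hold at t2.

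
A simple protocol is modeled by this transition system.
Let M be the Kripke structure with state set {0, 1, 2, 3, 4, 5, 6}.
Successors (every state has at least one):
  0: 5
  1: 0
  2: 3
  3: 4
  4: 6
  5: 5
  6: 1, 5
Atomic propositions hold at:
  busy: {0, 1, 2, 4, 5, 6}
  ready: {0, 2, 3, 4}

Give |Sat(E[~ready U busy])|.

Sat(~ready) = {1, 5, 6}
E[~ready U busy]: least fixpoint, start Z0 = Sat(busy) = {0, 1, 2, 4, 5, 6}, add states in Sat(~ready) with some successor in Z. Already a fixed point.
Sat(E[~ready U busy]) = {0, 1, 2, 4, 5, 6}
|Sat(E[~ready U busy])| = |{0, 1, 2, 4, 5, 6}| = 6.

6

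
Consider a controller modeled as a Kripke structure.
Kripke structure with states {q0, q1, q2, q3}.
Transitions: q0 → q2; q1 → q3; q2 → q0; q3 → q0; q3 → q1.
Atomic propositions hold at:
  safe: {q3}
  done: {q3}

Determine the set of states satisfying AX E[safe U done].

E[safe U done]: least fixpoint, start Z0 = Sat(done) = {q3}, add states in Sat(safe) with some successor in Z. Already a fixed point.
Sat(E[safe U done]) = {q3}
Sat(AX E[safe U done]) = {s : every successor in {q3}} = {q1}

{q1}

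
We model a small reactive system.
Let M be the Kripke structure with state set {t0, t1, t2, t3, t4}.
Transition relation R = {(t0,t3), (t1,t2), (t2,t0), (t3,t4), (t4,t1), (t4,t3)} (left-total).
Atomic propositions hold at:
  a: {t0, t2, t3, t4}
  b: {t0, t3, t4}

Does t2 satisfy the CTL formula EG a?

EG a: greatest fixpoint, start Z0 = {t0, t2, t3, t4}, keep only states in Sat with some successor in Z. Already a fixed point.
Sat(EG a) = {t0, t2, t3, t4}
t2 ∈ Sat(EG a) = {t0, t2, t3, t4}, so the formula holds at t2.

Yes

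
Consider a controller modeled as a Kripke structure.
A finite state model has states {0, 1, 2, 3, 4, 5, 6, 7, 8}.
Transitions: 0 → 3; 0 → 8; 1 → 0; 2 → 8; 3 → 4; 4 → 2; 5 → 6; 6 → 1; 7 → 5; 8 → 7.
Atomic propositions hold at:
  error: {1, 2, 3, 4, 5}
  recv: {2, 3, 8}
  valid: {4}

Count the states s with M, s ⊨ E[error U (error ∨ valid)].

5

Sat(error ∨ valid) = {1, 2, 3, 4, 5}
E[error U (error ∨ valid)]: least fixpoint, start Z0 = Sat((error ∨ valid)) = {1, 2, 3, 4, 5}, add states in Sat(error) with some successor in Z. Already a fixed point.
Sat(E[error U (error ∨ valid)]) = {1, 2, 3, 4, 5}
|Sat(E[error U (error ∨ valid)])| = |{1, 2, 3, 4, 5}| = 5.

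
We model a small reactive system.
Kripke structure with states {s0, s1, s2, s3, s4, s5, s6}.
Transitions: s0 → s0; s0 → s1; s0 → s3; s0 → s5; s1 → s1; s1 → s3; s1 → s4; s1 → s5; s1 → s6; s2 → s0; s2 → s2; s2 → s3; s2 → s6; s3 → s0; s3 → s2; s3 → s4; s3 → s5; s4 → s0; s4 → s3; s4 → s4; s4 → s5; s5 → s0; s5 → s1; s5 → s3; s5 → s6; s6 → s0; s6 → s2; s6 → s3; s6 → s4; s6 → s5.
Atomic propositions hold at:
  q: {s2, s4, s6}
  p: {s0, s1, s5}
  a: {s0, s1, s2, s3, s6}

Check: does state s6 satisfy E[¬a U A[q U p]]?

Sat(¬a) = {s4, s5}
A[q U p]: least fixpoint, start Z0 = Sat(p) = {s0, s1, s5}, add states in Sat(q) with every successor in Z. Already a fixed point.
Sat(A[q U p]) = {s0, s1, s5}
E[¬a U A[q U p]]: least fixpoint, start Z0 = Sat(A[q U p]) = {s0, s1, s5}, add states in Sat(¬a) with some successor in Z. Z1 = {s0, s1, s4, s5}; fixed.
Sat(E[¬a U A[q U p]]) = {s0, s1, s4, s5}
s6 ∉ Sat(E[¬a U A[q U p]]) = {s0, s1, s4, s5}, so the formula does not hold at s6.

No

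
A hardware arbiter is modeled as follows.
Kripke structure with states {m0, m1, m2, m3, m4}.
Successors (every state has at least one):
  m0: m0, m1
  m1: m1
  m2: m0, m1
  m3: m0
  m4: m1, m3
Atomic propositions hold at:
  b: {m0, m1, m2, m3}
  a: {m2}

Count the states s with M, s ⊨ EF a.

EF a: least fixpoint, start Z0 = {m2}, add states with some successor in Z. Already a fixed point.
Sat(EF a) = {m2}
|Sat(EF a)| = |{m2}| = 1.

1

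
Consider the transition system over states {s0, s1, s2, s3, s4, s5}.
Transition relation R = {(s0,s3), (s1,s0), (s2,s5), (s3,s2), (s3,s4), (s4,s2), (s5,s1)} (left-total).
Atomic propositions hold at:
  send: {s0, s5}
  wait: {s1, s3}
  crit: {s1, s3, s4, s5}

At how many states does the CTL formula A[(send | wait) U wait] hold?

Sat(send | wait) = {s0, s1, s3, s5}
A[(send | wait) U wait]: least fixpoint, start Z0 = Sat(wait) = {s1, s3}, add states in Sat(send | wait) with every successor in Z. Z1 = {s0, s1, s3, s5}; fixed.
Sat(A[(send | wait) U wait]) = {s0, s1, s3, s5}
|Sat(A[(send | wait) U wait])| = |{s0, s1, s3, s5}| = 4.

4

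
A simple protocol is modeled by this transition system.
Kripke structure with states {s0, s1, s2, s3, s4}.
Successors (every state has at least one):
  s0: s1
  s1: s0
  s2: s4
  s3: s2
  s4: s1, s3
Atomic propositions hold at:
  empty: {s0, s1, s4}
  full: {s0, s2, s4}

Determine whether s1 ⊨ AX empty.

Sat(AX empty) = {s : every successor in {s0, s1, s4}} = {s0, s1, s2}
s1 ∈ Sat(AX empty) = {s0, s1, s2}, so the formula holds at s1.

Yes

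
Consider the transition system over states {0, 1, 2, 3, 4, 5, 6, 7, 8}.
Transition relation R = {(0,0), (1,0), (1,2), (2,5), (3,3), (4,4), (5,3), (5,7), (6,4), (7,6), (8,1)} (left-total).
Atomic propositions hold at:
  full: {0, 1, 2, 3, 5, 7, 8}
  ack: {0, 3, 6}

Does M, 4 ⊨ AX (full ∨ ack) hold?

Sat(full ∨ ack) = {0, 1, 2, 3, 5, 6, 7, 8}
Sat(AX (full ∨ ack)) = {s : every successor in {0, 1, 2, 3, 5, 6, 7, 8}} = {0, 1, 2, 3, 5, 7, 8}
4 ∉ Sat(AX (full ∨ ack)) = {0, 1, 2, 3, 5, 7, 8}, so the formula does not hold at 4.

No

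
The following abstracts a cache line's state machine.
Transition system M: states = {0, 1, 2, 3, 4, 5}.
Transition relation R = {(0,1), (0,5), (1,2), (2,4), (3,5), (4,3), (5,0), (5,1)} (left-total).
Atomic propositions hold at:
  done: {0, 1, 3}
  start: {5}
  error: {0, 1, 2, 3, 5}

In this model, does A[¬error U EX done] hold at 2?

No

Sat(¬error) = {4}
Sat(EX done) = {s : some successor in {0, 1, 3}} = {0, 4, 5}
A[¬error U EX done]: least fixpoint, start Z0 = Sat(EX done) = {0, 4, 5}, add states in Sat(¬error) with every successor in Z. Already a fixed point.
Sat(A[¬error U EX done]) = {0, 4, 5}
2 ∉ Sat(A[¬error U EX done]) = {0, 4, 5}, so the formula does not hold at 2.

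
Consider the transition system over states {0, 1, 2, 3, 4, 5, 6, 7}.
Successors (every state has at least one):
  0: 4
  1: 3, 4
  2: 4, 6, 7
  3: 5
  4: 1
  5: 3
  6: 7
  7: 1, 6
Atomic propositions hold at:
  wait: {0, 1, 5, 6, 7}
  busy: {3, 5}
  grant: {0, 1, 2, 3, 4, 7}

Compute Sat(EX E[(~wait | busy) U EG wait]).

Sat(~wait) = {2, 3, 4}
Sat(~wait | busy) = {2, 3, 4, 5}
EG wait: greatest fixpoint, start Z0 = {0, 1, 5, 6, 7}, keep only states in Sat with some successor in Z. Z1 = {6, 7}; fixed.
Sat(EG wait) = {6, 7}
E[(~wait | busy) U EG wait]: least fixpoint, start Z0 = Sat(EG wait) = {6, 7}, add states in Sat(~wait | busy) with some successor in Z. Z1 = {2, 6, 7}; fixed.
Sat(E[(~wait | busy) U EG wait]) = {2, 6, 7}
Sat(EX E[(~wait | busy) U EG wait]) = {s : some successor in {2, 6, 7}} = {2, 6, 7}

{2, 6, 7}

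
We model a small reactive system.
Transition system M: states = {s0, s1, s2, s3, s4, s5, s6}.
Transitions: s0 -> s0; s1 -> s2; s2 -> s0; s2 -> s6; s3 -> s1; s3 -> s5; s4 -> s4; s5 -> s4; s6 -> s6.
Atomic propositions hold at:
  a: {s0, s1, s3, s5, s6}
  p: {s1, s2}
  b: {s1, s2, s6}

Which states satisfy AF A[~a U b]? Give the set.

Sat(~a) = {s2, s4}
A[~a U b]: least fixpoint, start Z0 = Sat(b) = {s1, s2, s6}, add states in Sat(~a) with every successor in Z. Already a fixed point.
Sat(A[~a U b]) = {s1, s2, s6}
AF A[~a U b]: least fixpoint, start Z0 = {s1, s2, s6}, add states with every successor in Z. Already a fixed point.
Sat(AF A[~a U b]) = {s1, s2, s6}

{s1, s2, s6}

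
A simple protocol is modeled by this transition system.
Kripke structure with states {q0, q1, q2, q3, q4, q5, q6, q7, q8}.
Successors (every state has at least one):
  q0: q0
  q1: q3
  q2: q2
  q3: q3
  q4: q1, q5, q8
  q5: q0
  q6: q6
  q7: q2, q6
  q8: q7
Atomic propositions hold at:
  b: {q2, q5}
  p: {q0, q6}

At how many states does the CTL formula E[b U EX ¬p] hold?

Sat(¬p) = {q1, q2, q3, q4, q5, q7, q8}
Sat(EX ¬p) = {s : some successor in {q1, q2, q3, q4, q5, q7, q8}} = {q1, q2, q3, q4, q7, q8}
E[b U EX ¬p]: least fixpoint, start Z0 = Sat(EX ¬p) = {q1, q2, q3, q4, q7, q8}, add states in Sat(b) with some successor in Z. Already a fixed point.
Sat(E[b U EX ¬p]) = {q1, q2, q3, q4, q7, q8}
|Sat(E[b U EX ¬p])| = |{q1, q2, q3, q4, q7, q8}| = 6.

6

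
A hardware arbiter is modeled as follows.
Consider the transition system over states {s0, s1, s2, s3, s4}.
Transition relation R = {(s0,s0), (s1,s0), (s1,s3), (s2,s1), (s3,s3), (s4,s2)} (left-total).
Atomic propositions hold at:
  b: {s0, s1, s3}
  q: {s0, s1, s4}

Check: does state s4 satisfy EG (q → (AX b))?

No

Sat(AX b) = {s : every successor in {s0, s1, s3}} = {s0, s1, s2, s3}
Sat(q → (AX b)) = {s0, s1, s2, s3}
EG (q → (AX b)): greatest fixpoint, start Z0 = {s0, s1, s2, s3}, keep only states in Sat with some successor in Z. Already a fixed point.
Sat(EG (q → (AX b))) = {s0, s1, s2, s3}
s4 ∉ Sat(EG (q → (AX b))) = {s0, s1, s2, s3}, so the formula does not hold at s4.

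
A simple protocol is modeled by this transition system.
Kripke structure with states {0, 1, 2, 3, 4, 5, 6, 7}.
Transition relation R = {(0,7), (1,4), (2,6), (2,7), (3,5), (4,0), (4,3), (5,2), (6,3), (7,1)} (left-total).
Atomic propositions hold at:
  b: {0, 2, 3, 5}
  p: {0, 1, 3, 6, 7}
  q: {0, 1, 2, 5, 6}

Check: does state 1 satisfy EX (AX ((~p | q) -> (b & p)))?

Sat(~p) = {2, 4, 5}
Sat(~p | q) = {0, 1, 2, 4, 5, 6}
Sat(b & p) = {0, 3}
Sat((~p | q) -> (b & p)) = {0, 3, 7}
Sat(AX ((~p | q) -> (b & p))) = {s : every successor in {0, 3, 7}} = {0, 4, 6}
Sat(EX (AX ((~p | q) -> (b & p)))) = {s : some successor in {0, 4, 6}} = {1, 2, 4}
1 ∈ Sat(EX (AX ((~p | q) -> (b & p)))) = {1, 2, 4}, so the formula holds at 1.

Yes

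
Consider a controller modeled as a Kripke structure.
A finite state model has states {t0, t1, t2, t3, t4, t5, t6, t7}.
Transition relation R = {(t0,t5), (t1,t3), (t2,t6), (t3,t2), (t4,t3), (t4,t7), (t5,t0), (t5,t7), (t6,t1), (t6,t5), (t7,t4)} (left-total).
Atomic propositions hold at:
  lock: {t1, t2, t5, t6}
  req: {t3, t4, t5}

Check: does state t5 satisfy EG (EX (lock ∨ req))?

No

Sat(lock ∨ req) = {t1, t2, t3, t4, t5, t6}
Sat(EX (lock ∨ req)) = {s : some successor in {t1, t2, t3, t4, t5, t6}} = {t0, t1, t2, t3, t4, t6, t7}
EG (EX (lock ∨ req)): greatest fixpoint, start Z0 = {t0, t1, t2, t3, t4, t6, t7}, keep only states in Sat with some successor in Z. Z1 = {t1, t2, t3, t4, t6, t7}; fixed.
Sat(EG (EX (lock ∨ req))) = {t1, t2, t3, t4, t6, t7}
t5 ∉ Sat(EG (EX (lock ∨ req))) = {t1, t2, t3, t4, t6, t7}, so the formula does not hold at t5.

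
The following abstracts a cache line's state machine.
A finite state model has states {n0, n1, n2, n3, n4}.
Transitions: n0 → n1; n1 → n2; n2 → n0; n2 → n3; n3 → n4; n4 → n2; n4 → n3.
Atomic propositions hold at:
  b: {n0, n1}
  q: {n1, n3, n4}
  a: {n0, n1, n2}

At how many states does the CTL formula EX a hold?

Sat(EX a) = {s : some successor in {n0, n1, n2}} = {n0, n1, n2, n4}
|Sat(EX a)| = |{n0, n1, n2, n4}| = 4.

4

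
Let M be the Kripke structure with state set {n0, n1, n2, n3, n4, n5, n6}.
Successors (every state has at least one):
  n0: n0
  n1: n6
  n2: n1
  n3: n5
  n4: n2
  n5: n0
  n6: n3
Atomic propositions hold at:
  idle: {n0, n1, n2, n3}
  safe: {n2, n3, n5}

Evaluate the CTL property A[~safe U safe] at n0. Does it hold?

Sat(~safe) = {n0, n1, n4, n6}
A[~safe U safe]: least fixpoint, start Z0 = Sat(safe) = {n2, n3, n5}, add states in Sat(~safe) with every successor in Z. Z1 = {n2, n3, n4, n5, n6}; Z2 = {n1, n2, n3, n4, n5, n6}; fixed.
Sat(A[~safe U safe]) = {n1, n2, n3, n4, n5, n6}
n0 ∉ Sat(A[~safe U safe]) = {n1, n2, n3, n4, n5, n6}, so the formula does not hold at n0.

No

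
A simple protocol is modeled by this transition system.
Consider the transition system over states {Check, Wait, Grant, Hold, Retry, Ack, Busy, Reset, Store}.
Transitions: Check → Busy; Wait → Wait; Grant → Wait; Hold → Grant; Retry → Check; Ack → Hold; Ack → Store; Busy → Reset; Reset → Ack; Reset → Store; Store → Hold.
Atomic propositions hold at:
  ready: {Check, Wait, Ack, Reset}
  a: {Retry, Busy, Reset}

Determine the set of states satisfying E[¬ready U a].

Sat(¬ready) = {Grant, Hold, Retry, Busy, Store}
E[¬ready U a]: least fixpoint, start Z0 = Sat(a) = {Retry, Busy, Reset}, add states in Sat(¬ready) with some successor in Z. Already a fixed point.
Sat(E[¬ready U a]) = {Retry, Busy, Reset}

{Retry, Busy, Reset}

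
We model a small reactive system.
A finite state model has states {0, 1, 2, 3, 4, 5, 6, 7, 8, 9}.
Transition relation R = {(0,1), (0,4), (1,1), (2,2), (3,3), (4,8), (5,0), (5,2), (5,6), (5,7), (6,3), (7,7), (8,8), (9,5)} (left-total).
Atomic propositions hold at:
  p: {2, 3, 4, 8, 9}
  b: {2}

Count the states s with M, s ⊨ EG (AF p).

5

AF p: least fixpoint, start Z0 = {2, 3, 4, 8, 9}, add states with every successor in Z. Z1 = {2, 3, 4, 6, 8, 9}; fixed.
Sat(AF p) = {2, 3, 4, 6, 8, 9}
EG (AF p): greatest fixpoint, start Z0 = {2, 3, 4, 6, 8, 9}, keep only states in Sat with some successor in Z. Z1 = {2, 3, 4, 6, 8}; fixed.
Sat(EG (AF p)) = {2, 3, 4, 6, 8}
|Sat(EG (AF p))| = |{2, 3, 4, 6, 8}| = 5.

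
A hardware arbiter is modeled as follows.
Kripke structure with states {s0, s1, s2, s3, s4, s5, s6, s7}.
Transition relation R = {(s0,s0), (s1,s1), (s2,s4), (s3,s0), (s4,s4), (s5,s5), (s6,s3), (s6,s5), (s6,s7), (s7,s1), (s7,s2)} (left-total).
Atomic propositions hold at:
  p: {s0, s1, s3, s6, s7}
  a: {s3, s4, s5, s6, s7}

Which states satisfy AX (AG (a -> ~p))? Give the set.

Sat(~p) = {s2, s4, s5}
Sat(a -> ~p) = {s0, s1, s2, s4, s5}
AG (a -> ~p): greatest fixpoint, start Z0 = {s0, s1, s2, s4, s5}, keep only states in Sat with every successor in Z. Already a fixed point.
Sat(AG (a -> ~p)) = {s0, s1, s2, s4, s5}
Sat(AX (AG (a -> ~p))) = {s : every successor in {s0, s1, s2, s4, s5}} = {s0, s1, s2, s3, s4, s5, s7}

{s0, s1, s2, s3, s4, s5, s7}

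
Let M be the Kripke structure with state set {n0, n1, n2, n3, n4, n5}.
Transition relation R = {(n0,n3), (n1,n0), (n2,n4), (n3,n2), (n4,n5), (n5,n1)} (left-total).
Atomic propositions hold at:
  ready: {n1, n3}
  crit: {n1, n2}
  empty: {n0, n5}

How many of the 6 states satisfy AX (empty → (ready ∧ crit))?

Sat(ready ∧ crit) = {n1}
Sat(empty → (ready ∧ crit)) = {n1, n2, n3, n4}
Sat(AX (empty → (ready ∧ crit))) = {s : every successor in {n1, n2, n3, n4}} = {n0, n2, n3, n5}
|Sat(AX (empty → (ready ∧ crit)))| = |{n0, n2, n3, n5}| = 4.

4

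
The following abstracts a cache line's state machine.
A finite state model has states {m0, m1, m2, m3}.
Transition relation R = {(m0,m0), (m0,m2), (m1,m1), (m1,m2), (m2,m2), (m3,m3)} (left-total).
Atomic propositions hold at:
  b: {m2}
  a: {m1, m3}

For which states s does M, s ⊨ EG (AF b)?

{m2}

AF b: least fixpoint, start Z0 = {m2}, add states with every successor in Z. Already a fixed point.
Sat(AF b) = {m2}
EG (AF b): greatest fixpoint, start Z0 = {m2}, keep only states in Sat with some successor in Z. Already a fixed point.
Sat(EG (AF b)) = {m2}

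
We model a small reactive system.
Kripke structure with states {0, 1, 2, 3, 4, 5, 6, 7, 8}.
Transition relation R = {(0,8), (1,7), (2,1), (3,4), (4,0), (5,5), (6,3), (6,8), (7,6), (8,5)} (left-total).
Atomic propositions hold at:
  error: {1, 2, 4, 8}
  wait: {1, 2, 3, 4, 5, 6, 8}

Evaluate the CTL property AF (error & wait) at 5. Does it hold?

Sat(error & wait) = {1, 2, 4, 8}
AF (error & wait): least fixpoint, start Z0 = {1, 2, 4, 8}, add states with every successor in Z. Z1 = {0, 1, 2, 3, 4, 8}; Z2 = {0, 1, 2, 3, 4, 6, 8}; Z3 = {0, 1, 2, 3, 4, 6, 7, 8}; fixed.
Sat(AF (error & wait)) = {0, 1, 2, 3, 4, 6, 7, 8}
5 ∉ Sat(AF (error & wait)) = {0, 1, 2, 3, 4, 6, 7, 8}, so the formula does not hold at 5.

No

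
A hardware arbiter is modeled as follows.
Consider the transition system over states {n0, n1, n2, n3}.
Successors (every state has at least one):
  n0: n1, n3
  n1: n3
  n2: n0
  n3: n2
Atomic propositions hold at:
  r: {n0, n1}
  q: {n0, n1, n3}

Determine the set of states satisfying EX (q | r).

{n0, n1, n2}

Sat(q | r) = {n0, n1, n3}
Sat(EX (q | r)) = {s : some successor in {n0, n1, n3}} = {n0, n1, n2}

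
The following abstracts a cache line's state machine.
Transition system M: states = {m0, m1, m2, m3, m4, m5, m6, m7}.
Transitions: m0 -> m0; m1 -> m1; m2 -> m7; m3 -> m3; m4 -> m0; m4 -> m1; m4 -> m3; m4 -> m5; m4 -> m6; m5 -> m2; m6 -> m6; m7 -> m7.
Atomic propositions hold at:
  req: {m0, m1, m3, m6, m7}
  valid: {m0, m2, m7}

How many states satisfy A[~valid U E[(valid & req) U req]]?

5

Sat(~valid) = {m1, m3, m4, m5, m6}
Sat(valid & req) = {m0, m7}
E[(valid & req) U req]: least fixpoint, start Z0 = Sat(req) = {m0, m1, m3, m6, m7}, add states in Sat(valid & req) with some successor in Z. Already a fixed point.
Sat(E[(valid & req) U req]) = {m0, m1, m3, m6, m7}
A[~valid U E[(valid & req) U req]]: least fixpoint, start Z0 = Sat(E[(valid & req) U req]) = {m0, m1, m3, m6, m7}, add states in Sat(~valid) with every successor in Z. Already a fixed point.
Sat(A[~valid U E[(valid & req) U req]]) = {m0, m1, m3, m6, m7}
|Sat(A[~valid U E[(valid & req) U req]])| = |{m0, m1, m3, m6, m7}| = 5.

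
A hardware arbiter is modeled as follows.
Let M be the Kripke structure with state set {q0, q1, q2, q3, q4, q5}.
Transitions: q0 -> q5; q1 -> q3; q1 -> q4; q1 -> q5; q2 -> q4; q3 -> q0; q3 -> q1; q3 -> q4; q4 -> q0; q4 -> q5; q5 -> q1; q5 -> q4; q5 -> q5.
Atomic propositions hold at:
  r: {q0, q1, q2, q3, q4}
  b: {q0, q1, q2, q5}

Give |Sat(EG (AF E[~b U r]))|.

Sat(~b) = {q3, q4}
E[~b U r]: least fixpoint, start Z0 = Sat(r) = {q0, q1, q2, q3, q4}, add states in Sat(~b) with some successor in Z. Already a fixed point.
Sat(E[~b U r]) = {q0, q1, q2, q3, q4}
AF E[~b U r]: least fixpoint, start Z0 = {q0, q1, q2, q3, q4}, add states with every successor in Z. Already a fixed point.
Sat(AF E[~b U r]) = {q0, q1, q2, q3, q4}
EG (AF E[~b U r]): greatest fixpoint, start Z0 = {q0, q1, q2, q3, q4}, keep only states in Sat with some successor in Z. Z1 = {q1, q2, q3, q4}; Z2 = {q1, q2, q3}; Z3 = {q1, q3}; fixed.
Sat(EG (AF E[~b U r])) = {q1, q3}
|Sat(EG (AF E[~b U r]))| = |{q1, q3}| = 2.

2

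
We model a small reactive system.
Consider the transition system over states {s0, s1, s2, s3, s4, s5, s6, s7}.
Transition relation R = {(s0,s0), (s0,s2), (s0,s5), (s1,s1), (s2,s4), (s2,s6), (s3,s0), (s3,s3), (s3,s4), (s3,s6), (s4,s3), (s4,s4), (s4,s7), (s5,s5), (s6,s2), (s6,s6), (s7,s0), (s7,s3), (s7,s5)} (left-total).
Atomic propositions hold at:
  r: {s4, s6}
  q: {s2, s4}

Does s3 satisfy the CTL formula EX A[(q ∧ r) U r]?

Sat(q ∧ r) = {s4}
A[(q ∧ r) U r]: least fixpoint, start Z0 = Sat(r) = {s4, s6}, add states in Sat(q ∧ r) with every successor in Z. Already a fixed point.
Sat(A[(q ∧ r) U r]) = {s4, s6}
Sat(EX A[(q ∧ r) U r]) = {s : some successor in {s4, s6}} = {s2, s3, s4, s6}
s3 ∈ Sat(EX A[(q ∧ r) U r]) = {s2, s3, s4, s6}, so the formula holds at s3.

Yes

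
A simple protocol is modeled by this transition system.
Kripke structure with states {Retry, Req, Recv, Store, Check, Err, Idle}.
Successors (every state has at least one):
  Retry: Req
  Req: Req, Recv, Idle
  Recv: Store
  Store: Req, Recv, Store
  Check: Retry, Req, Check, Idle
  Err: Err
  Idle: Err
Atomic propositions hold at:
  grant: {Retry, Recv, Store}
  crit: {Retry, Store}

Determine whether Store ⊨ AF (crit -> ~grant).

No

Sat(~grant) = {Req, Check, Err, Idle}
Sat(crit -> ~grant) = {Req, Recv, Check, Err, Idle}
AF (crit -> ~grant): least fixpoint, start Z0 = {Req, Recv, Check, Err, Idle}, add states with every successor in Z. Z1 = {Retry, Req, Recv, Check, Err, Idle}; fixed.
Sat(AF (crit -> ~grant)) = {Retry, Req, Recv, Check, Err, Idle}
Store ∉ Sat(AF (crit -> ~grant)) = {Retry, Req, Recv, Check, Err, Idle}, so the formula does not hold at Store.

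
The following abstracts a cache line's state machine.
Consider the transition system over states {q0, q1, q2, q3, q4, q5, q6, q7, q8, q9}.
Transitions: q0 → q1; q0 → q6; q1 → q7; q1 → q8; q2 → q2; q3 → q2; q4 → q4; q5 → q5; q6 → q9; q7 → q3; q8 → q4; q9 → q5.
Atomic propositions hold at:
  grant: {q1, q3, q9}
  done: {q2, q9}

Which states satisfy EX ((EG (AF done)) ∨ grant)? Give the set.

AF done: least fixpoint, start Z0 = {q2, q9}, add states with every successor in Z. Z1 = {q2, q3, q6, q9}; Z2 = {q2, q3, q6, q7, q9}; fixed.
Sat(AF done) = {q2, q3, q6, q7, q9}
EG (AF done): greatest fixpoint, start Z0 = {q2, q3, q6, q7, q9}, keep only states in Sat with some successor in Z. Z1 = {q2, q3, q6, q7}; Z2 = {q2, q3, q7}; fixed.
Sat(EG (AF done)) = {q2, q3, q7}
Sat((EG (AF done)) ∨ grant) = {q1, q2, q3, q7, q9}
Sat(EX ((EG (AF done)) ∨ grant)) = {s : some successor in {q1, q2, q3, q7, q9}} = {q0, q1, q2, q3, q6, q7}

{q0, q1, q2, q3, q6, q7}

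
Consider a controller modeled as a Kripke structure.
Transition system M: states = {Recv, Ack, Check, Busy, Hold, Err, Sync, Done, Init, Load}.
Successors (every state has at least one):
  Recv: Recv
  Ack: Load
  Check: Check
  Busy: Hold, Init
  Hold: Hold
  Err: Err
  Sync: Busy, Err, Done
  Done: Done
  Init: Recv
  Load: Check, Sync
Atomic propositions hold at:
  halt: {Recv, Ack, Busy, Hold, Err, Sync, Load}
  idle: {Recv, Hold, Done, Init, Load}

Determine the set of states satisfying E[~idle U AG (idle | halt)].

{Recv, Busy, Hold, Err, Sync, Done, Init}

Sat(~idle) = {Ack, Check, Busy, Err, Sync}
Sat(idle | halt) = {Recv, Ack, Busy, Hold, Err, Sync, Done, Init, Load}
AG (idle | halt): greatest fixpoint, start Z0 = {Recv, Ack, Busy, Hold, Err, Sync, Done, Init, Load}, keep only states in Sat with every successor in Z. Z1 = {Recv, Ack, Busy, Hold, Err, Sync, Done, Init}; Z2 = {Recv, Busy, Hold, Err, Sync, Done, Init}; fixed.
Sat(AG (idle | halt)) = {Recv, Busy, Hold, Err, Sync, Done, Init}
E[~idle U AG (idle | halt)]: least fixpoint, start Z0 = Sat(AG (idle | halt)) = {Recv, Busy, Hold, Err, Sync, Done, Init}, add states in Sat(~idle) with some successor in Z. Already a fixed point.
Sat(E[~idle U AG (idle | halt)]) = {Recv, Busy, Hold, Err, Sync, Done, Init}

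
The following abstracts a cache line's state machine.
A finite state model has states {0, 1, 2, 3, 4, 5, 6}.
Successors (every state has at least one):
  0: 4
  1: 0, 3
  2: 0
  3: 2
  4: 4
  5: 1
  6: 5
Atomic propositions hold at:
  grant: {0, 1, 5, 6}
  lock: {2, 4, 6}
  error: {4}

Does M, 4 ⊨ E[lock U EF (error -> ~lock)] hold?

No

Sat(~lock) = {0, 1, 3, 5}
Sat(error -> ~lock) = {0, 1, 2, 3, 5, 6}
EF (error -> ~lock): least fixpoint, start Z0 = {0, 1, 2, 3, 5, 6}, add states with some successor in Z. Already a fixed point.
Sat(EF (error -> ~lock)) = {0, 1, 2, 3, 5, 6}
E[lock U EF (error -> ~lock)]: least fixpoint, start Z0 = Sat(EF (error -> ~lock)) = {0, 1, 2, 3, 5, 6}, add states in Sat(lock) with some successor in Z. Already a fixed point.
Sat(E[lock U EF (error -> ~lock)]) = {0, 1, 2, 3, 5, 6}
4 ∉ Sat(E[lock U EF (error -> ~lock)]) = {0, 1, 2, 3, 5, 6}, so the formula does not hold at 4.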